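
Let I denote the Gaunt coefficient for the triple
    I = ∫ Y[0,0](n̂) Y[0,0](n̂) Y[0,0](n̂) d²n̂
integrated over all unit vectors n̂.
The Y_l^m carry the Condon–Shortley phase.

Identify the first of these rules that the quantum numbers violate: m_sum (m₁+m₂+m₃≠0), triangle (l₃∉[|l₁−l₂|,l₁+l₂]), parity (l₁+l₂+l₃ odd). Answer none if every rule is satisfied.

m₁+m₂+m₃ = 0 + 0 + 0 = 0  ✓
triangle: |0−0|=0 ≤ l₃=0 ≤ 0+0=0  ✓
parity: l₁+l₂+l₃ = 0 is even  ✓

none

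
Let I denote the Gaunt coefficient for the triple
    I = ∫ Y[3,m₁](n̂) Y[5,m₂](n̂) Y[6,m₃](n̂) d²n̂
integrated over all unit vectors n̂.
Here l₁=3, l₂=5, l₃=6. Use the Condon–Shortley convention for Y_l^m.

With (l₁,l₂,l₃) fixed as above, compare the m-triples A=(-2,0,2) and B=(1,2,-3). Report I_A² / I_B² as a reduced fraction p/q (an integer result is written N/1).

7/27

l's match ⇒ only the (l;m) 3-j factors differ between A and B.
A: triangle coeff Δ(3,5,6) = 1/675675; Σ_t [1,2]: t=1:−1/13824 t=2:+1/8640 = 1/23040; (3j)²=2/429 [(3 5 6; -2 0 2)], sign=+1
B: triangle coeff Δ(3,5,6) = 1/675675; Σ_t [0,2]: t=0:+1/40320 t=1:−1/8640 t=2:+1/34560 = -1/16128; (3j)²=18/1001 [(3 5 6; 1 2 -3)], sign=+1
I_A²/I_B² = (2/429)/(18/1001) = 7/27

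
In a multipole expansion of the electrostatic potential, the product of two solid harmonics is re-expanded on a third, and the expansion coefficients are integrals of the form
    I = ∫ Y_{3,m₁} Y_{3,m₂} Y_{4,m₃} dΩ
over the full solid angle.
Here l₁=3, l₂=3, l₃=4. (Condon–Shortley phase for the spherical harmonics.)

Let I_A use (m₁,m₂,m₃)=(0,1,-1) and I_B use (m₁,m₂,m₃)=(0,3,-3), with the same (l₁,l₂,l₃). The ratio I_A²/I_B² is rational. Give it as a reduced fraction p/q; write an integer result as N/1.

5/21

Same 3,3,4: normalisation and zero-m 3j drop out of the ratio.
A: Δ: 2! 4! 4! / 11! → 1/34650; sum: t=0:+1/288 t=1:−1/24 t=2:+1/48 = -5/288; 3j²(3 3 4; 0 1 -1) = Δ·Π!·Σ² = 5/462  (sign +1)
B: Δ: 2! 4! 4! / 11! → 1/34650; sum: t=2:+1/288 = 1/288; 3j²(3 3 4; 0 3 -3) = Δ·Π!·Σ² = 1/22  (sign -1)
I_A²/I_B² = (5/462)/(1/22) = 5/21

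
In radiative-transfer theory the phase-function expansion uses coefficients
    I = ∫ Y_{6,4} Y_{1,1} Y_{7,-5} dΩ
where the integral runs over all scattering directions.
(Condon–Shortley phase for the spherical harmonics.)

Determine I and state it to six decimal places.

-0.284256

Rules hold: Σm=0, L=14 even, 5≤7≤7.
N = 13·3·15 = 585
Δ = 0!·12!·2!/15! = 1/1365
Racah Σ t=0..0: t=0:+1/518400 = 1/518400
⇒ 3j(6 1 7; 0 0 0)² = 7/195, sgn -1
Racah Σ t=0..0: t=0:+1/14515200 = 1/14515200
⇒ 3j(6 1 7; 4 1 -5)² = 22/455, sgn +1
4πI² = N·(3j₀)²·(3jₘ)² = 66/65
I = -1·√(1.01538/4π) = -0.28425647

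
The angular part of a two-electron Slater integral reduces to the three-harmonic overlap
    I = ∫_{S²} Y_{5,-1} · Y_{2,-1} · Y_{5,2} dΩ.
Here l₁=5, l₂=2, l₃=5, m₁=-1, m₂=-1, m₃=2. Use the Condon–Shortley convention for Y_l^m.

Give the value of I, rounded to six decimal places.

Rules hold: Σm=0, L=12 even, 3≤5≤7.
N = 11·5·11 = 605
Δ = 2!·8!·2!/13! = 1/38610
Racah Σ t=0..2: t=0:+1/2880 t=1:−1/576 t=2:+1/2880 = -1/960
⇒ 3j(5 2 5; 0 0 0)² = 10/429, sgn +1
Racah Σ t=0..1: t=0:+1/2880 t=1:−1/1440 = -1/2880
⇒ 3j(5 2 5; -1 -1 2)² = 7/715, sgn +1
4πI² = N·(3j₀)²·(3jₘ)² = 70/507
I = +1·√(0.138067/4π) = 0.10481902

0.104819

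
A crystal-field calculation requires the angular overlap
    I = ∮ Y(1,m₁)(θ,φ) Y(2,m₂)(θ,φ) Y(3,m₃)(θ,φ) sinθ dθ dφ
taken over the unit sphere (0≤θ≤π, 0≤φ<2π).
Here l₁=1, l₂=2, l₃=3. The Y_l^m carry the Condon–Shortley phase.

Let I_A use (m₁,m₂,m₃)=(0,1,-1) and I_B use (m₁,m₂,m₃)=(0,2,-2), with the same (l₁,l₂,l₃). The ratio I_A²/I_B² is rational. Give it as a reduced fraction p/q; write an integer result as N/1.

Shared (l₁,l₂,l₃)=(1,2,3): N and (l;000)² cancel in I_A²/I_B².
A: Δ = 0!·2!·4!/7! = 1/105; Racah Σ t=0..0: t=0:+1/6 = 1/6; ⇒ 3j(1 2 3; 0 1 -1)² = 8/105, sgn +1
B: Δ = 0!·2!·4!/7! = 1/105; Racah Σ t=0..0: t=0:+1/24 = 1/24; ⇒ 3j(1 2 3; 0 2 -2)² = 1/21, sgn -1
I_A²/I_B² = (8/105)/(1/21) = 8/5

8/5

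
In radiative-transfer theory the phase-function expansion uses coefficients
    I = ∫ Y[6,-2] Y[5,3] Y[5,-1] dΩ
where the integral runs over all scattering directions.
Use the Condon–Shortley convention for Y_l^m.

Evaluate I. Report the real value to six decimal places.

Checks pass: Σm=0; 16 even; l₃=5∈[1,11].
(2·6+1)(2·5+1)(2·5+1) = 1573
Δ: 6! 6! 4! / 17! → 1/28588560
sum: t=1:−1/345600 t=2:+1/13824 t=3:−1/5184 t=4:+1/13824 t=5:−1/345600 = -7/129600
3j²(6 5 5; 0 0 0) = Δ·Π!·Σ² = 80/7293  (sign +1)
sum: t=4:+1/55296 t=5:−1/25920 t=6:+1/138240 = -11/829440
3j²(6 5 5; -2 3 -1) = Δ·Π!·Σ² = 11/1326  (sign -1)
combine: 4πI² = 1573·80/7293·11/1326 = 4840/33813
take √, sign -1: I = -0.10672739

-0.106727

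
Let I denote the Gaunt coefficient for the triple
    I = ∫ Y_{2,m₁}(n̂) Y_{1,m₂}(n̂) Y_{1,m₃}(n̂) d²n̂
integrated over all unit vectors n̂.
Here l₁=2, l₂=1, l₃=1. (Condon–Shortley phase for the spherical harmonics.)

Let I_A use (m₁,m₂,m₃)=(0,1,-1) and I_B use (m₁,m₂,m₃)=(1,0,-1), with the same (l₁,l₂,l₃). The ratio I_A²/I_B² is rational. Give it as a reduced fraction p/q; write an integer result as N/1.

1/3

Shared (l₁,l₂,l₃)=(2,1,1): N and (l;000)² cancel in I_A²/I_B².
A: Δ = 2!·2!·0!/5! = 1/30; Racah Σ t=2..2: t=2:+1/4 = 1/4; ⇒ 3j(2 1 1; 0 1 -1)² = 1/30, sgn +1
B: Δ = 2!·2!·0!/5! = 1/30; Racah Σ t=1..1: t=1:−1/2 = -1/2; ⇒ 3j(2 1 1; 1 0 -1)² = 1/10, sgn -1
I_A²/I_B² = (1/30)/(1/10) = 1/3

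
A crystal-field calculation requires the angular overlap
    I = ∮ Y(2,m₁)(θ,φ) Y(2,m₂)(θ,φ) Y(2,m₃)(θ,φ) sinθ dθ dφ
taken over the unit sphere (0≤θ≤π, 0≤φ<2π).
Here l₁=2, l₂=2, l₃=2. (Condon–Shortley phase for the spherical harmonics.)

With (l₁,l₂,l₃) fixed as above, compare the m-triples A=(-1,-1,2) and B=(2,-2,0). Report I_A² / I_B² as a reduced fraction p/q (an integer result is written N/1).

Same 2,2,2: normalisation and zero-m 3j drop out of the ratio.
A: Δ: 2! 2! 2! / 7! → 1/630; sum: t=1:−1/4 = -1/4; 3j²(2 2 2; -1 -1 2) = Δ·Π!·Σ² = 3/35  (sign -1)
B: Δ: 2! 2! 2! / 7! → 1/630; sum: t=0:+1/8 = 1/8; 3j²(2 2 2; 2 -2 0) = Δ·Π!·Σ² = 2/35  (sign +1)
I_A²/I_B² = (3/35)/(2/35) = 3/2

3/2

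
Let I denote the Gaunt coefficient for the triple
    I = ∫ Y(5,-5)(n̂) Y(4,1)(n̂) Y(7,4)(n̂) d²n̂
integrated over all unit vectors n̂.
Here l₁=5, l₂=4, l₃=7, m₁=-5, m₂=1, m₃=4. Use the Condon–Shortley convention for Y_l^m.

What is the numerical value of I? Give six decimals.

-0.135388

Rules hold: Σm=0, L=16 even, 1≤7≤9.
N = 11·9·15 = 1485
Δ = 2!·8!·6!/17! = 1/6126120
Racah Σ t=0..2: t=0:+1/69120 t=1:−1/20736 t=2:+1/69120 = -1/51840
⇒ 3j(5 4 7; 0 0 0)² = 280/21879, sgn +1
Racah Σ t=2..2: t=2:+1/2903040 = 1/2903040
⇒ 3j(5 4 7; -5 1 4)² = 75/6188, sgn -1
4πI² = N·(3j₀)²·(3jₘ)² = 11250/48841
I = -1·√(0.230339/4π) = -0.13538765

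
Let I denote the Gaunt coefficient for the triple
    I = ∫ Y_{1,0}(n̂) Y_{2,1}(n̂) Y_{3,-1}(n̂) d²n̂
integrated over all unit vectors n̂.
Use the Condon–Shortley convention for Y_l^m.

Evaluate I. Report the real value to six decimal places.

-0.233597

Checks pass: Σm=0; 6 even; l₃=3∈[1,3].
(2·1+1)(2·2+1)(2·3+1) = 105
Δ: 0! 2! 4! / 7! → 1/105
sum: t=0:+1/4 = 1/4
3j²(1 2 3; 0 0 0) = Δ·Π!·Σ² = 3/35  (sign -1)
sum: t=0:+1/6 = 1/6
3j²(1 2 3; 0 1 -1) = Δ·Π!·Σ² = 8/105  (sign +1)
combine: 4πI² = 105·3/35·8/105 = 24/35
take √, sign -1: I = -0.23359668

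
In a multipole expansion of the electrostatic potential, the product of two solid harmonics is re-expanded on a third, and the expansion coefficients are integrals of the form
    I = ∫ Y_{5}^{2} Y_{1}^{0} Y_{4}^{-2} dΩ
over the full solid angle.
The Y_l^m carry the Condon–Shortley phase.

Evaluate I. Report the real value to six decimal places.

0.225034

Checks pass: Σm=0; 10 even; l₃=4∈[4,6].
(2·5+1)(2·1+1)(2·4+1) = 297
Δ: 2! 8! 0! / 11! → 1/495
sum: t=1:−1/576 = -1/576
3j²(5 1 4; 0 0 0) = Δ·Π!·Σ² = 5/99  (sign -1)
sum: t=1:−1/1440 = -1/1440
3j²(5 1 4; 2 0 -2) = Δ·Π!·Σ² = 7/165  (sign -1)
combine: 4πI² = 297·5/99·7/165 = 7/11
take √, sign +1: I = 0.22503380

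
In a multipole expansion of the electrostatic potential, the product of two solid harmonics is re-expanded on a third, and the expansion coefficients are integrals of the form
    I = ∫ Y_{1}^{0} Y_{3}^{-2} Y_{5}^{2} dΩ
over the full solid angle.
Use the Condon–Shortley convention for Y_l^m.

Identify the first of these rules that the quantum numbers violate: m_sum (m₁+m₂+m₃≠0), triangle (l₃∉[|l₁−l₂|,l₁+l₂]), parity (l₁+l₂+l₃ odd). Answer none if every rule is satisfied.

Σmᵢ = 0  ✓
l₃∈[|l₁−l₂|,l₁+l₂]=[2,4], have l₃=5  ✗
Σlᵢ = 9 ⇒ odd

triangle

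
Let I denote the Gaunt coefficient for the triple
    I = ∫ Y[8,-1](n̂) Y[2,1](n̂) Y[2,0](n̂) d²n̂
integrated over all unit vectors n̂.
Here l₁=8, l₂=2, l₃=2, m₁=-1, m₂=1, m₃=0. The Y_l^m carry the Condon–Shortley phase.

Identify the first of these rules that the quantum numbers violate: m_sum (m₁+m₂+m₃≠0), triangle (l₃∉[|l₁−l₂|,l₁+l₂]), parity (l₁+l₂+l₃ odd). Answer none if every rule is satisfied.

Σmᵢ = 0  ✓
l₃∈[|l₁−l₂|,l₁+l₂]=[6,10], have l₃=2  ✗
Σlᵢ = 12 ⇒ even

triangle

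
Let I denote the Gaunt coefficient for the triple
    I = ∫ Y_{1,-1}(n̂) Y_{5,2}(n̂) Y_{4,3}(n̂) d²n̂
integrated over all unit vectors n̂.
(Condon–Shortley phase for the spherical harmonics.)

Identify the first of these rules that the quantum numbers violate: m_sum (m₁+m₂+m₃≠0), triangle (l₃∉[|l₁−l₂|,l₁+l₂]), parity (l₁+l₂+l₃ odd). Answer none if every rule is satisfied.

Σmᵢ = 4  ✗
l₃∈[|l₁−l₂|,l₁+l₂]=[4,6], have l₃=4
Σlᵢ = 10 ⇒ even

m_sum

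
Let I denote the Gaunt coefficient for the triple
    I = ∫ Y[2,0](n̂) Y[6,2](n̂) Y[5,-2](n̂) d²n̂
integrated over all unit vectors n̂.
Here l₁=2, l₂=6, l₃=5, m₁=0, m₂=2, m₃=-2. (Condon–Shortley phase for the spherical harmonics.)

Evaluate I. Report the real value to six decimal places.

0.000000

Σlᵢ=13 odd — θ-integrand is odd under cosθ→−cosθ; I=0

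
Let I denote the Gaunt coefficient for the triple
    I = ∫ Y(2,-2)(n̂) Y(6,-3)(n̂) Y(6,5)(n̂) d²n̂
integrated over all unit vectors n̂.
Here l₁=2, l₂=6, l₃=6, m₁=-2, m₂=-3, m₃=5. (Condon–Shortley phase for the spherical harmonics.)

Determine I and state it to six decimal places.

0.120286

Checks pass: Σm=0; 14 even; l₃=6∈[4,8].
(2·2+1)(2·6+1)(2·6+1) = 845
Δ: 2! 2! 10! / 15! → 1/90090
sum: t=0:+1/69120 t=1:−1/14400 t=2:+1/69120 = -7/172800
3j²(2 6 6; 0 0 0) = Δ·Π!·Σ² = 14/715  (sign -1)
sum: t=2:+1/1451520 = 1/1451520
3j²(2 6 6; -2 -3 5) = Δ·Π!·Σ² = 1/91  (sign -1)
combine: 4πI² = 845·14/715·1/91 = 2/11
take √, sign +1: I = 0.12028562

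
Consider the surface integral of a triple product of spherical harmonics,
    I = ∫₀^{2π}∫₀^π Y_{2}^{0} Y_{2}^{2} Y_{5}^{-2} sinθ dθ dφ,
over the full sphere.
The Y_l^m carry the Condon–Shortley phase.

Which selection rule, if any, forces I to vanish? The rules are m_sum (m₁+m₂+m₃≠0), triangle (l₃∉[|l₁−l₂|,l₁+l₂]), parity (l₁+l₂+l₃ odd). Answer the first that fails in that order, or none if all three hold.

Σmᵢ = 0  ✓
l₃∈[|l₁−l₂|,l₁+l₂]=[0,4], have l₃=5  ✗
Σlᵢ = 9 ⇒ odd

triangle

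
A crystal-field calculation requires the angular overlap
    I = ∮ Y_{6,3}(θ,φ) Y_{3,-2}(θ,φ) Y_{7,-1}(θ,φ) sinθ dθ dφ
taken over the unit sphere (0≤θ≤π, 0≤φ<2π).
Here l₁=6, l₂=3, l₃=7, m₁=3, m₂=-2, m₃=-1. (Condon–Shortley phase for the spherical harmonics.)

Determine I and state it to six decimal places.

0.167202

Rules hold: Σm=0, L=16 even, 3≤7≤9.
N = 13·7·15 = 1365
Δ = 2!·10!·4!/17! = 1/2042040
Racah Σ t=0..2: t=0:+1/207360 t=1:−1/57600 t=2:+1/207360 = -1/129600
⇒ 3j(6 3 7; 0 0 0)² = 168/12155, sgn +1
Racah Σ t=0..1: t=0:+1/362880 t=1:−1/1935360 = 13/5806080
⇒ 3j(6 3 7; 3 -2 -1)² = 195/10472, sgn +1
4πI² = N·(3j₀)²·(3jₘ)² = 12285/34969
I = +1·√(0.351311/4π) = 0.16720184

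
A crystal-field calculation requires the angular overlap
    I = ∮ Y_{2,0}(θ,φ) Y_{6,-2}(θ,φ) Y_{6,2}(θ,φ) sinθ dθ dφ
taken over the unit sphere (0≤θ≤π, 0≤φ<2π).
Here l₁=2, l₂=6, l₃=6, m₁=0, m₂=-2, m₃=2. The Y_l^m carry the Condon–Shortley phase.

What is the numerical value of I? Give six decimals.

0.114688

Checks pass: Σm=0; 14 even; l₃=6∈[4,8].
(2·2+1)(2·6+1)(2·6+1) = 845
Δ: 2! 2! 10! / 15! → 1/90090
sum: t=0:+1/69120 t=1:−1/14400 t=2:+1/69120 = -7/172800
3j²(2 6 6; 0 0 0) = Δ·Π!·Σ² = 14/715  (sign -1)
sum: t=0:+1/69120 t=1:−1/30240 t=2:+1/322560 = -1/64512
3j²(2 6 6; 0 -2 2) = Δ·Π!·Σ² = 10/1001  (sign -1)
combine: 4πI² = 845·14/715·10/1001 = 20/121
take √, sign +1: I = 0.11468784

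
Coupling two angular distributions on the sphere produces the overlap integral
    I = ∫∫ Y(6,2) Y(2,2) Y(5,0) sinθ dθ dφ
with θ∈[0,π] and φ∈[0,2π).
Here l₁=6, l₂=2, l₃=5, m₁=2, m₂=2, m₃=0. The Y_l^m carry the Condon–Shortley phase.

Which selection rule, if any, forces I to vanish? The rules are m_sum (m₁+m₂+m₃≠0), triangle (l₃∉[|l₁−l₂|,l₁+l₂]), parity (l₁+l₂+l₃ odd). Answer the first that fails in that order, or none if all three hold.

m₁+m₂+m₃ = 2 + 2 + 0 = 4  ✗
triangle: |6−2|=4 ≤ l₃=5 ≤ 6+2=8
parity: l₁+l₂+l₃ = 13 is odd

m_sum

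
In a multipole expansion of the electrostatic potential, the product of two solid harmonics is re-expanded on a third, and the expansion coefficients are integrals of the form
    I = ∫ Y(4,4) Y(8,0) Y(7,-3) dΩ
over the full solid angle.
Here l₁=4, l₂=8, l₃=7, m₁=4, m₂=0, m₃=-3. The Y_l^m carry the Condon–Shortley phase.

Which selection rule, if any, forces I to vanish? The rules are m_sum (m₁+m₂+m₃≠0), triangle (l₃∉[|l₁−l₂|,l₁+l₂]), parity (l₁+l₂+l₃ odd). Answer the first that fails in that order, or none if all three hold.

m_sum

Σmᵢ = 1  ✗
l₃∈[|l₁−l₂|,l₁+l₂]=[4,12], have l₃=7
Σlᵢ = 19 ⇒ odd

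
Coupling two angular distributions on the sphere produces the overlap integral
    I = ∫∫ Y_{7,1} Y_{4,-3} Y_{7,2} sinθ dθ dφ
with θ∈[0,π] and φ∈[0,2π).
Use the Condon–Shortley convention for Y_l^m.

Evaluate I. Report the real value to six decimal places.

m-sum 0 ✓  L=18 even ✓  3≤7≤11 ✓
Π(2lᵢ+1) = 15×9×15 = 2025
triangle coeff Δ(7,4,7) = 1/58198140
Σ_t [0,4]: t=0:+1/17418240 t=1:−1/622080 t=2:+1/230400 t=3:−1/622080 t=4:+1/17418240 = 1/806400
(3j)²=2268/230945 [(7 4 7; 0 0 0)], sign=-1
Σ_t [0,1]: t=0:+1/2488320 t=1:−1/2073600 = -1/12441600
(3j)²=98/138567 [(7 4 7; 1 -3 2)], sign=+1
⇒ 4πI² = 30005640/2133423721
I = (-1)√(30005640/2133423721/(4π)) = -0.03345476

-0.033455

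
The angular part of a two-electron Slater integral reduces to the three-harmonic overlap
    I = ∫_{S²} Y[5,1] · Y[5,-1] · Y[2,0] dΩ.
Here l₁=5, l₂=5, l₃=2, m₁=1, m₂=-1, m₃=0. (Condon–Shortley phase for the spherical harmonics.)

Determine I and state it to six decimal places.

-0.145565

m-sum 0 ✓  L=12 even ✓  0≤2≤10 ✓
Π(2lᵢ+1) = 11×11×5 = 605
triangle coeff Δ(5,5,2) = 1/38610
Σ_t [3,5]: t=3:−1/2880 t=4:+1/576 t=5:−1/2880 = 1/960
(3j)²=10/429 [(5 5 2; 0 0 0)], sign=+1
Σ_t [2,4]: t=2:+1/5760 t=3:−1/720 t=4:+1/2304 = -1/1280
(3j)²=27/1430 [(5 5 2; 1 -1 0)], sign=-1
⇒ 4πI² = 45/169
I = (-1)√(45/169/(4π)) = -0.14556534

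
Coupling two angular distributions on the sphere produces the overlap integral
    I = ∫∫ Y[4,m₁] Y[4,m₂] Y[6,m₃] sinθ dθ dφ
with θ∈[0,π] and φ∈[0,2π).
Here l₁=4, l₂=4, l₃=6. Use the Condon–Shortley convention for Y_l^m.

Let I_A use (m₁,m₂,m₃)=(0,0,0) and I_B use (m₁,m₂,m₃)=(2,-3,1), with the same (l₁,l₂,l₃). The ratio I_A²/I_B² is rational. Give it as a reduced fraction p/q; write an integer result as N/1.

400/507

Shared (l₁,l₂,l₃)=(4,4,6): N and (l;000)² cancel in I_A²/I_B².
A: Δ = 2!·6!·6!/15! = 1/1261260; Racah Σ t=0..2: t=0:+1/4608 t=1:−1/1296 t=2:+1/4608 = -7/20736; ⇒ 3j(4 4 6; 0 0 0)² = 20/1287, sgn -1
B: Δ = 2!·6!·6!/15! = 1/1261260; Racah Σ t=0..1: t=0:+1/11520 t=1:−1/86400 = 13/172800; ⇒ 3j(4 4 6; 2 -3 1)² = 13/660, sgn -1
I_A²/I_B² = (20/1287)/(13/660) = 400/507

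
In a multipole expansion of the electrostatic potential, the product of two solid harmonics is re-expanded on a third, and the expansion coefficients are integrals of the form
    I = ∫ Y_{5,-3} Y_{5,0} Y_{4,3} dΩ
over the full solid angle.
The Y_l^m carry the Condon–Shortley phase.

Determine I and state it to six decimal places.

0.130198

m-sum 0 ✓  L=14 even ✓  0≤4≤10 ✓
Π(2lᵢ+1) = 11×11×9 = 1089
triangle coeff Δ(5,5,4) = 1/3153150
Σ_t [1,5]: t=1:−1/69120 t=2:+1/1728 t=3:−1/576 t=4:+1/1728 t=5:−1/69120 = -7/11520
(3j)²=2/143 [(5 5 4; 0 0 0)], sign=-1
Σ_t [4,5]: t=4:+1/6912 t=5:−1/17280 = 1/11520
(3j)²=2/143 [(5 5 4; -3 0 3)], sign=-1
⇒ 4πI² = 36/169
I = (+1)√(36/169/(4π)) = 0.13019760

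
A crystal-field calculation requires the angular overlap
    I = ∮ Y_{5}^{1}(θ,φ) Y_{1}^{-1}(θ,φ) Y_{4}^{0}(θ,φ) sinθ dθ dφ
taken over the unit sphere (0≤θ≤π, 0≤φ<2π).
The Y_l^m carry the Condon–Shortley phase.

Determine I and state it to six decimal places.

Rules hold: Σm=0, L=10 even, 4≤4≤6.
N = 11·3·9 = 297
Δ = 2!·8!·0!/11! = 1/495
Racah Σ t=1..1: t=1:−1/576 = -1/576
⇒ 3j(5 1 4; 0 0 0)² = 5/99, sgn -1
Racah Σ t=0..0: t=0:+1/1152 = 1/1152
⇒ 3j(5 1 4; 1 -1 0)² = 1/33, sgn +1
4πI² = N·(3j₀)²·(3jₘ)² = 5/11
I = -1·√(0.454545/4π) = -0.19018827

-0.190188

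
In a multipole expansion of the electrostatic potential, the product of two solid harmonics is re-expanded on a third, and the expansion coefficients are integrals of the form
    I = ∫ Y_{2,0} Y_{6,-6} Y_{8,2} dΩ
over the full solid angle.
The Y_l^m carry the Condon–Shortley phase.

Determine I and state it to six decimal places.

Σmᵢ = -4 ≠ 0, so the φ-integral vanishes; I = 0

0.000000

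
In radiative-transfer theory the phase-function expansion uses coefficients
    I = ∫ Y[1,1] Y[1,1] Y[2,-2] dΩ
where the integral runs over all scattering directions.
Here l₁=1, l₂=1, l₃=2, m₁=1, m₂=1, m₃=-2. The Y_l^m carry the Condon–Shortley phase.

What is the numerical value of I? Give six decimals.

Checks pass: Σm=0; 4 even; l₃=2∈[0,2].
(2·1+1)(2·1+1)(2·2+1) = 45
Δ: 0! 2! 2! / 5! → 1/30
sum: t=0:+1/1 = 1/1
3j²(1 1 2; 0 0 0) = Δ·Π!·Σ² = 2/15  (sign +1)
sum: t=0:+1/4 = 1/4
3j²(1 1 2; 1 1 -2) = Δ·Π!·Σ² = 1/5  (sign +1)
combine: 4πI² = 45·2/15·1/5 = 6/5
take √, sign +1: I = 0.30901936

0.309019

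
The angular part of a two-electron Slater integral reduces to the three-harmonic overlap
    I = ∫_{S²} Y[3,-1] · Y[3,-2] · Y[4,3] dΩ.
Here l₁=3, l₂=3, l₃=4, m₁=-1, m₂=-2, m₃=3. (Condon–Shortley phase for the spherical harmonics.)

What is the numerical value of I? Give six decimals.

Checks pass: Σm=0; 10 even; l₃=4∈[0,6].
(2·3+1)(2·3+1)(2·4+1) = 441
Δ: 2! 4! 4! / 11! → 1/34650
sum: t=0:+1/72 t=1:−1/16 t=2:+1/72 = -5/144
3j²(3 3 4; 0 0 0) = Δ·Π!·Σ² = 2/77  (sign -1)
sum: t=0:+1/288 t=1:−1/144 = -1/288
3j²(3 3 4; -1 -2 3) = Δ·Π!·Σ² = 1/99  (sign +1)
combine: 4πI² = 441·2/77·1/99 = 14/121
take √, sign -1: I = -0.09595473

-0.095955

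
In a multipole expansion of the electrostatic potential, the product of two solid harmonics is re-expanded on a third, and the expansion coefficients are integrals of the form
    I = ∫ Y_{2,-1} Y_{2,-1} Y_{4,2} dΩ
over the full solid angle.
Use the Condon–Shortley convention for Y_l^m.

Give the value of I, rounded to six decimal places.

0.254875

Checks pass: Σm=0; 8 even; l₃=4∈[0,4].
(2·2+1)(2·2+1)(2·4+1) = 225
Δ: 0! 4! 4! / 9! → 1/630
sum: t=0:+1/16 = 1/16
3j²(2 2 4; 0 0 0) = Δ·Π!·Σ² = 2/35  (sign +1)
sum: t=0:+1/36 = 1/36
3j²(2 2 4; -1 -1 2) = Δ·Π!·Σ² = 4/63  (sign +1)
combine: 4πI² = 225·2/35·4/63 = 40/49
take √, sign +1: I = 0.25487487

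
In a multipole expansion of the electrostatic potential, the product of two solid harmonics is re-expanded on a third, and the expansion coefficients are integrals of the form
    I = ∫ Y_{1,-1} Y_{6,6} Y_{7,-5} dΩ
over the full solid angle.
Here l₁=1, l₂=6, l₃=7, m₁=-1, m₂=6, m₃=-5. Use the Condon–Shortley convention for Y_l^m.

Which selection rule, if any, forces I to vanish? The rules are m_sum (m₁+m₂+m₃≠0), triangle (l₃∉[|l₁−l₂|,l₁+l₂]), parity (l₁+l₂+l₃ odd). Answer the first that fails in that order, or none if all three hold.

none

azimuthal sum: -1 + 6 − 5 = 0  ✓
5 ≤ 7 ≤ 7 (triangle on l)  ✓
L = 1 + 6 + 7 = 14 (even)  ✓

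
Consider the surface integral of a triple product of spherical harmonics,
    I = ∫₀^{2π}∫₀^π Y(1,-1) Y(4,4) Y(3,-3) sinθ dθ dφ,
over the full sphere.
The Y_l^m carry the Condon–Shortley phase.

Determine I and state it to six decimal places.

0.325735

Rules hold: Σm=0, L=8 even, 3≤3≤5.
N = 3·9·7 = 189
Δ = 2!·0!·6!/9! = 1/252
Racah Σ t=1..1: t=1:−1/36 = -1/36
⇒ 3j(1 4 3; 0 0 0)² = 4/63, sgn +1
Racah Σ t=2..2: t=2:+1/1440 = 1/1440
⇒ 3j(1 4 3; -1 4 -3)² = 1/9, sgn +1
4πI² = N·(3j₀)²·(3jₘ)² = 4/3
I = +1·√(1.33333/4π) = 0.32573501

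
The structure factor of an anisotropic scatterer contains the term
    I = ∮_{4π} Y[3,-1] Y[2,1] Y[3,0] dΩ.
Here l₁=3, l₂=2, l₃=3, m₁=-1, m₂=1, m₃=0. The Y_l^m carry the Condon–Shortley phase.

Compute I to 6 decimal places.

Checks pass: Σm=0; 8 even; l₃=3∈[1,5].
(2·3+1)(2·2+1)(2·3+1) = 245
Δ: 2! 4! 2! / 9! → 1/3780
sum: t=0:+1/24 t=1:−1/4 t=2:+1/24 = -1/6
3j²(3 2 3; 0 0 0) = Δ·Π!·Σ² = 4/105  (sign +1)
sum: t=1:−1/12 t=2:+1/8 = 1/24
3j²(3 2 3; -1 1 0) = Δ·Π!·Σ² = 1/210  (sign -1)
combine: 4πI² = 245·4/105·1/210 = 2/45
take √, sign -1: I = -0.05947080

-0.059471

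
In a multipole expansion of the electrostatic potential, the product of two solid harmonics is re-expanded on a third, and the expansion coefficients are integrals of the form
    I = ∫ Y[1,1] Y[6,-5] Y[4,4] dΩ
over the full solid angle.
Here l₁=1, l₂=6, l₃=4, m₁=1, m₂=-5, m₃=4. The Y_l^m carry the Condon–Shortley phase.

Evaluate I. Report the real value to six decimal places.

l₃=4 ∉ [5,7] — triangle fails ⇒ I = 0

0.000000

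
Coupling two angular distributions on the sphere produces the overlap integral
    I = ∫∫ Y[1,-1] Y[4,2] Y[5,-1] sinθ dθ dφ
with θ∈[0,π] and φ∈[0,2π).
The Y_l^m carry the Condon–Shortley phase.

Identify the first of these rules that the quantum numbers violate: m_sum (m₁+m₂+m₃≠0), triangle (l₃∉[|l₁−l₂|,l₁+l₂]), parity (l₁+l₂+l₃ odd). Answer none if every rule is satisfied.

none

Σmᵢ = 0  ✓
l₃∈[|l₁−l₂|,l₁+l₂]=[3,5], have l₃=5  ✓
Σlᵢ = 10 ⇒ even  ✓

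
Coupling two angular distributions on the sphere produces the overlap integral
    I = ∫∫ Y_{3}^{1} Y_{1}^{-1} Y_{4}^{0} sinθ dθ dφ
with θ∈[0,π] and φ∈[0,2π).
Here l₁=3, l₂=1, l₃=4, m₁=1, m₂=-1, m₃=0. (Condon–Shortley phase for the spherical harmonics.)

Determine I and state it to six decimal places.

Checks pass: Σm=0; 8 even; l₃=4∈[2,4].
(2·3+1)(2·1+1)(2·4+1) = 189
Δ: 0! 6! 2! / 9! → 1/252
sum: t=0:+1/36 = 1/36
3j²(3 1 4; 0 0 0) = Δ·Π!·Σ² = 4/63  (sign +1)
sum: t=0:+1/96 = 1/96
3j²(3 1 4; 1 -1 0) = Δ·Π!·Σ² = 1/42  (sign +1)
combine: 4πI² = 189·4/63·1/42 = 2/7
take √, sign +1: I = 0.15078601

0.150786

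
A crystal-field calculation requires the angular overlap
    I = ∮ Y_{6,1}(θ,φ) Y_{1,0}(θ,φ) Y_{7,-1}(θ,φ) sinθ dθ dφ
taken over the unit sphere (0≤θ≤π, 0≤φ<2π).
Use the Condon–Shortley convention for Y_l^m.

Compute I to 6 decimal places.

-0.242415

m-sum 0 ✓  L=14 even ✓  5≤7≤7 ✓
Π(2lᵢ+1) = 13×3×15 = 585
triangle coeff Δ(6,1,7) = 1/1365
Σ_t [0,0]: t=0:+1/518400 = 1/518400
(3j)²=7/195 [(6 1 7; 0 0 0)], sign=-1
Σ_t [0,0]: t=0:+1/604800 = 1/604800
(3j)²=16/455 [(6 1 7; 1 0 -1)], sign=+1
⇒ 4πI² = 48/65
I = (-1)√(48/65/(4π)) = -0.24241473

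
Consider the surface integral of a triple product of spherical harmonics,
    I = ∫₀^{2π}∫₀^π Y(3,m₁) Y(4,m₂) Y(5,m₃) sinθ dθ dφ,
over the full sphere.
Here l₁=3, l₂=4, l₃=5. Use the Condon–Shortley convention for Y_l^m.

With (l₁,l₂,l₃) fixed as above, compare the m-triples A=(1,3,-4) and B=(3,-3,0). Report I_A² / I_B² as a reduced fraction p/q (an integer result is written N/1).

Shared (l₁,l₂,l₃)=(3,4,5): N and (l;000)² cancel in I_A²/I_B².
A: Δ = 2!·4!·6!/13! = 1/180180; Racah Σ t=1..2: t=1:−1/4320 t=2:+1/5760 = -1/17280; ⇒ 3j(3 4 5; 1 3 -4)² = 7/4290, sgn +1
B: Δ = 2!·4!·6!/13! = 1/180180; Racah Σ t=0..0: t=0:+1/5760 = 1/5760; ⇒ 3j(3 4 5; 3 -3 0)² = 5/572, sgn -1
I_A²/I_B² = (7/4290)/(5/572) = 14/75

14/75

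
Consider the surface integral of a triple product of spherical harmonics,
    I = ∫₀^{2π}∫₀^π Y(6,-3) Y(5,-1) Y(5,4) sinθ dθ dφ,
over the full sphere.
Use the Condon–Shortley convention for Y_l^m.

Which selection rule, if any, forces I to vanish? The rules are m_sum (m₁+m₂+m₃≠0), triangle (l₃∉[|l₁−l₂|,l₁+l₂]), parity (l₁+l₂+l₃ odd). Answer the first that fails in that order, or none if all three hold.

Σmᵢ = 0  ✓
l₃∈[|l₁−l₂|,l₁+l₂]=[1,11], have l₃=5  ✓
Σlᵢ = 16 ⇒ even  ✓

none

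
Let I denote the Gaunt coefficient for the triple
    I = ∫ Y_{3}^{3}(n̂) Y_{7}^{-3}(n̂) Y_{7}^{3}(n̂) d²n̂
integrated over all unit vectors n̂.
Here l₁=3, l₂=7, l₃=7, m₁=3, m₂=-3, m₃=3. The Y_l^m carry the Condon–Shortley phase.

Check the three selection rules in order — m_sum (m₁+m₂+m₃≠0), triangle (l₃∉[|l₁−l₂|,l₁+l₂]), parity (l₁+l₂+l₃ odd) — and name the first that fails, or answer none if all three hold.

m_sum

azimuthal sum: 3 − 3 + 3 = 3  ✗
4 ≤ 7 ≤ 10 (triangle on l)
L = 3 + 7 + 7 = 17 (odd)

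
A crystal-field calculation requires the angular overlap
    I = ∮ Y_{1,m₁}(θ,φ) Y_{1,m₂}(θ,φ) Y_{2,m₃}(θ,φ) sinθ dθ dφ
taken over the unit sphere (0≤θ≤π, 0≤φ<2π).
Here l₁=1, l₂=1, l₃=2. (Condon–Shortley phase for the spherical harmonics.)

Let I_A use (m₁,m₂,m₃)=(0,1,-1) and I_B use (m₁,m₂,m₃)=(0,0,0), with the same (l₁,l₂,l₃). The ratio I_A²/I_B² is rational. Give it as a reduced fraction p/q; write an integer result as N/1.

3/4

l's match ⇒ only the (l;m) 3-j factors differ between A and B.
A: triangle coeff Δ(1,1,2) = 1/30; Σ_t [0,0]: t=0:+1/2 = 1/2; (3j)²=1/10 [(1 1 2; 0 1 -1)], sign=-1
B: triangle coeff Δ(1,1,2) = 1/30; Σ_t [0,0]: t=0:+1/1 = 1/1; (3j)²=2/15 [(1 1 2; 0 0 0)], sign=+1
I_A²/I_B² = (1/10)/(2/15) = 3/4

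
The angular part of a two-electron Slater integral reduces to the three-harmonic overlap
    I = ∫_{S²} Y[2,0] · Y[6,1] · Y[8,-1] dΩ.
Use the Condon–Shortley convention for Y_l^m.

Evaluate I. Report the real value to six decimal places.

-0.233332

Rules hold: Σm=0, L=16 even, 4≤8≤8.
N = 5·13·17 = 1105
Δ = 0!·4!·12!/17! = 1/30940
Racah Σ t=0..0: t=0:+1/2073600 = 1/2073600
⇒ 3j(2 6 8; 0 0 0)² = 28/1105, sgn +1
Racah Σ t=0..0: t=0:+1/2419200 = 1/2419200
⇒ 3j(2 6 8; 0 1 -1)² = 27/1105, sgn -1
4πI² = N·(3j₀)²·(3jₘ)² = 756/1105
I = -1·√(0.684163/4π) = -0.23333228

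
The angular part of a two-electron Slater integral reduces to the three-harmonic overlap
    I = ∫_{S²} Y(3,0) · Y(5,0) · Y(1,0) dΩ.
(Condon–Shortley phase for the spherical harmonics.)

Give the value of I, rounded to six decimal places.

0.000000

triangle: need 2≤l₃≤8, have 1; I=0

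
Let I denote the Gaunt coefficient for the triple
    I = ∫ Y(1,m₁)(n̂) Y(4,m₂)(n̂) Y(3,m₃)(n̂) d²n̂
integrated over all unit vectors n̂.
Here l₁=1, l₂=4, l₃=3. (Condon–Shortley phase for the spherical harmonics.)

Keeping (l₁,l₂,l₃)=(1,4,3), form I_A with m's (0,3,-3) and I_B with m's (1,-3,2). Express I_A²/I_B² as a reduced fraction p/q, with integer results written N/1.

1/3

l's match ⇒ only the (l;m) 3-j factors differ between A and B.
A: triangle coeff Δ(1,4,3) = 1/252; Σ_t [1,1]: t=1:−1/720 = -1/720; (3j)²=1/36 [(1 4 3; 0 3 -3)], sign=-1
B: triangle coeff Δ(1,4,3) = 1/252; Σ_t [0,0]: t=0:+1/240 = 1/240; (3j)²=1/12 [(1 4 3; 1 -3 2)], sign=-1
I_A²/I_B² = (1/36)/(1/12) = 1/3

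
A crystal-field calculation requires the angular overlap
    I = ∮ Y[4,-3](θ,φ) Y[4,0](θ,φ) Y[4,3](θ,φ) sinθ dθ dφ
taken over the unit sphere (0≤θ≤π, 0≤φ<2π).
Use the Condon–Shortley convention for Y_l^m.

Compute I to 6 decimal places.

Rules hold: Σm=0, L=12 even, 0≤4≤8.
N = 9·9·9 = 729
Δ = 4!·4!·4!/13! = 1/450450
Racah Σ t=0..4: t=0:+1/13824 t=1:−1/216 t=2:+1/64 t=3:−1/216 t=4:+1/13824 = 5/768
⇒ 3j(4 4 4; 0 0 0)² = 18/1001, sgn +1
Racah Σ t=3..4: t=3:−1/864 t=4:+1/3456 = -1/1152
⇒ 3j(4 4 4; -3 0 3)² = 7/286, sgn +1
4πI² = N·(3j₀)²·(3jₘ)² = 6561/20449
I = +1·√(0.320847/4π) = 0.15978796

0.159788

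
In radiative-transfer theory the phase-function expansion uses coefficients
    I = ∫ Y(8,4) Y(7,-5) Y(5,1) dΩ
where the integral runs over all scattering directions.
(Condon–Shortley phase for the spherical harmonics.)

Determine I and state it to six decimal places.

Rules hold: Σm=0, L=20 even, 1≤5≤15.
N = 17·15·11 = 2805
Δ = 10!·6!·4!/21! = 1/814773960
Racah Σ t=3..7: t=3:−1/87091200 t=4:+1/4976640 t=5:−1/2073600 t=6:+1/4976640 t=7:−1/87091200 = -1/9676800
⇒ 3j(8 7 5; 0 0 0)² = 360/46189, sgn +1
Racah Σ t=0..2: t=0:+1/696729600 t=1:−1/78382080 t=2:+1/92897280 = -1/1791590400
⇒ 3j(8 7 5; 4 -5 1)² = 11/151164, sgn -1
4πI² = N·(3j₀)²·(3jₘ)² = 1650/1037153
I = -1·√(0.00159089/4π) = -0.01125163

-0.011252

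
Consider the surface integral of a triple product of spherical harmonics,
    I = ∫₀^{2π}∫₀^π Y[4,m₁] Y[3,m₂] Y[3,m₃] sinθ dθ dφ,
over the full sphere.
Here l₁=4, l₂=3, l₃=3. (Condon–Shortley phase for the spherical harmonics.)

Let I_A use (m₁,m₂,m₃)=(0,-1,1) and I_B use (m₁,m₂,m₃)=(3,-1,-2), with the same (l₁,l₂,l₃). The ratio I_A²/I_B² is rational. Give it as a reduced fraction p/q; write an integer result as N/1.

l's match ⇒ only the (l;m) 3-j factors differ between A and B.
A: triangle coeff Δ(4,3,3) = 1/34650; Σ_t [0,2]: t=0:+1/1152 t=1:−1/36 t=2:+1/32 = 5/1152; (3j)²=1/1386 [(4 3 3; 0 -1 1)], sign=+1
B: triangle coeff Δ(4,3,3) = 1/34650; Σ_t [0,1]: t=0:+1/288 t=1:−1/144 = -1/288; (3j)²=1/99 [(4 3 3; 3 -1 -2)], sign=+1
I_A²/I_B² = (1/1386)/(1/99) = 1/14

1/14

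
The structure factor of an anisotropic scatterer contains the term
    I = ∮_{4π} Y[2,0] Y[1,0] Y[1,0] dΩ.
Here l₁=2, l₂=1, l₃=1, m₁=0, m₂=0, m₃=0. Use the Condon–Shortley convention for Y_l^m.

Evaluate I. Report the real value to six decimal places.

0.252313

Checks pass: Σm=0; 4 even; l₃=1∈[1,3].
(2·2+1)(2·1+1)(2·1+1) = 45
Δ: 2! 2! 0! / 5! → 1/30
sum: t=1:−1/1 = -1/1
3j²(2 1 1; 0 0 0) = Δ·Π!·Σ² = 2/15  (sign +1)
(m-triple is (0,0,0) — same symbol as above.)
combine: 4πI² = 45·2/15·2/15 = 4/5
take √, sign +1: I = 0.25231325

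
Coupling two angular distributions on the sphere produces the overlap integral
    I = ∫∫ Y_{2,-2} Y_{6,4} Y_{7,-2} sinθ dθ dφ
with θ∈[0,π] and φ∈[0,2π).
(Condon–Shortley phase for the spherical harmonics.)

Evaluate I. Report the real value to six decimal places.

0.000000

l₁+l₂+l₃=15 is odd: 3j(l;000)=0 ⇒ I=0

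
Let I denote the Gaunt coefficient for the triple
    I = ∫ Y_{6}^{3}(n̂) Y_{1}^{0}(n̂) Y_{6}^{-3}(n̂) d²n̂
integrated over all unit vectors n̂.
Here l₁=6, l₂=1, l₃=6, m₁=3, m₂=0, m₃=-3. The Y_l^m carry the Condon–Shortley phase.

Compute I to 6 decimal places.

0.000000

l₁+l₂+l₃=13 is odd: 3j(l;000)=0 ⇒ I=0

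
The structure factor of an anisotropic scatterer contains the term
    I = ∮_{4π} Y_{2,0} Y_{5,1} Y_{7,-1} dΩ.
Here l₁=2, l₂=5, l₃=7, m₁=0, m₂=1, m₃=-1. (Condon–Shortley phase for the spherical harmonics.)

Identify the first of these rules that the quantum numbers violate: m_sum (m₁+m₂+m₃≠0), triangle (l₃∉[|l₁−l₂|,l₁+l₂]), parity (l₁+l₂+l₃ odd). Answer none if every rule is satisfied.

none

m₁+m₂+m₃ = 0 + 1 − 1 = 0  ✓
triangle: |2−5|=3 ≤ l₃=7 ≤ 2+5=7  ✓
parity: l₁+l₂+l₃ = 14 is even  ✓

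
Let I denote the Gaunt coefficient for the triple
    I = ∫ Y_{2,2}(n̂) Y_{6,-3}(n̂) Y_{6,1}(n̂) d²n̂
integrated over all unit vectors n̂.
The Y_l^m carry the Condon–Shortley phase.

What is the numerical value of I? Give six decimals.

Rules hold: Σm=0, L=14 even, 4≤6≤8.
N = 5·13·13 = 845
Δ = 2!·2!·10!/15! = 1/90090
Racah Σ t=0..2: t=0:+1/69120 t=1:−1/14400 t=2:+1/69120 = -7/172800
⇒ 3j(2 6 6; 0 0 0)² = 14/715, sgn -1
Racah Σ t=0..0: t=0:+1/120960 = 1/120960
⇒ 3j(2 6 6; 2 -3 1)² = 24/1001, sgn -1
4πI² = N·(3j₀)²·(3jₘ)² = 48/121
I = +1·√(0.396694/4π) = 0.17767364

0.177674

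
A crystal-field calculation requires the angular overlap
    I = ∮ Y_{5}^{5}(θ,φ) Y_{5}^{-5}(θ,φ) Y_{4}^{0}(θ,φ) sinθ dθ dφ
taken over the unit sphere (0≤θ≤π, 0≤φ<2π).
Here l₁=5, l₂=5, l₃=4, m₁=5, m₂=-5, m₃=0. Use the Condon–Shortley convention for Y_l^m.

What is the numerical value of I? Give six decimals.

Rules hold: Σm=0, L=14 even, 0≤4≤10.
N = 11·11·9 = 1089
Δ = 6!·4!·4!/15! = 1/3153150
Racah Σ t=1..5: t=1:−1/69120 t=2:+1/1728 t=3:−1/576 t=4:+1/1728 t=5:−1/69120 = -7/11520
⇒ 3j(5 5 4; 0 0 0)² = 2/143, sgn -1
Racah Σ t=0..0: t=0:+1/414720 = 1/414720
⇒ 3j(5 5 4; 5 -5 0)² = 2/143, sgn +1
4πI² = N·(3j₀)²·(3jₘ)² = 36/169
I = -1·√(0.213018/4π) = -0.13019760

-0.130198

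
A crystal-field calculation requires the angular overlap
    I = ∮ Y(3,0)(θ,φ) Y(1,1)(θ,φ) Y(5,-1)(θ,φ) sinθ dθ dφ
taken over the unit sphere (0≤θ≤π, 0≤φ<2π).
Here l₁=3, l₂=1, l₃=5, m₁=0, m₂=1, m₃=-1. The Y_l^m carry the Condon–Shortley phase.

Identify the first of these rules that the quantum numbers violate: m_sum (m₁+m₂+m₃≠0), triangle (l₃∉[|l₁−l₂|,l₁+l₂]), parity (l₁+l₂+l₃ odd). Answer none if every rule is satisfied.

Σmᵢ = 0  ✓
l₃∈[|l₁−l₂|,l₁+l₂]=[2,4], have l₃=5  ✗
Σlᵢ = 9 ⇒ odd

triangle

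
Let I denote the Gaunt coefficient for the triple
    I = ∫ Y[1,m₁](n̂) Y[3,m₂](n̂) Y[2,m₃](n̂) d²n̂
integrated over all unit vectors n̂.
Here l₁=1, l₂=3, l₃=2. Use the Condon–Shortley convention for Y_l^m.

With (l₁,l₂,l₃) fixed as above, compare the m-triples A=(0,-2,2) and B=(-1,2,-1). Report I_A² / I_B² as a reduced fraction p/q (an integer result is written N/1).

1/2

Same 1,3,2: normalisation and zero-m 3j drop out of the ratio.
A: Δ: 2! 0! 4! / 7! → 1/105; sum: t=1:−1/24 = -1/24; 3j²(1 3 2; 0 -2 2) = Δ·Π!·Σ² = 1/21  (sign -1)
B: Δ: 2! 0! 4! / 7! → 1/105; sum: t=2:+1/12 = 1/12; 3j²(1 3 2; -1 2 -1) = Δ·Π!·Σ² = 2/21  (sign -1)
I_A²/I_B² = (1/21)/(2/21) = 1/2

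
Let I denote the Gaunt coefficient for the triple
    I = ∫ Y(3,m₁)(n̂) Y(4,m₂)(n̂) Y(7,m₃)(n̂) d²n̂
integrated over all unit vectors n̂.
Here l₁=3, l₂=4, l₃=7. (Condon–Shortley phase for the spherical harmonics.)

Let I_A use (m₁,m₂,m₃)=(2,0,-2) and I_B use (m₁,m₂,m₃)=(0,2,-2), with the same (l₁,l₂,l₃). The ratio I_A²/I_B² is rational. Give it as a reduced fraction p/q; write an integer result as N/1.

3/4

Shared (l₁,l₂,l₃)=(3,4,7): N and (l;000)² cancel in I_A²/I_B².
A: Δ = 0!·6!·8!/15! = 1/45045; Racah Σ t=0..0: t=0:+1/69120 = 1/69120; ⇒ 3j(3 4 7; 2 0 -2)² = 2/143, sgn -1
B: Δ = 0!·6!·8!/15! = 1/45045; Racah Σ t=0..0: t=0:+1/51840 = 1/51840; ⇒ 3j(3 4 7; 0 2 -2)² = 8/429, sgn -1
I_A²/I_B² = (2/143)/(8/429) = 3/4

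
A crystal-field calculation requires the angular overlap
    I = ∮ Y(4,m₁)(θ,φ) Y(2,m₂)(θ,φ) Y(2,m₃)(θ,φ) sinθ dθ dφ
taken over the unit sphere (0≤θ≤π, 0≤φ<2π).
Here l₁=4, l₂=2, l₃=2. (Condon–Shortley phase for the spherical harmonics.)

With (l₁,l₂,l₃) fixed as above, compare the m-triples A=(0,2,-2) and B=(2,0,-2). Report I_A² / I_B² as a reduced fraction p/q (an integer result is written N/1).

Same 4,2,2: normalisation and zero-m 3j drop out of the ratio.
A: Δ: 4! 4! 0! / 9! → 1/630; sum: t=4:+1/576 = 1/576; 3j²(4 2 2; 0 2 -2) = Δ·Π!·Σ² = 1/630  (sign +1)
B: Δ: 4! 4! 0! / 9! → 1/630; sum: t=2:+1/96 = 1/96; 3j²(4 2 2; 2 0 -2) = Δ·Π!·Σ² = 1/42  (sign +1)
I_A²/I_B² = (1/630)/(1/42) = 1/15

1/15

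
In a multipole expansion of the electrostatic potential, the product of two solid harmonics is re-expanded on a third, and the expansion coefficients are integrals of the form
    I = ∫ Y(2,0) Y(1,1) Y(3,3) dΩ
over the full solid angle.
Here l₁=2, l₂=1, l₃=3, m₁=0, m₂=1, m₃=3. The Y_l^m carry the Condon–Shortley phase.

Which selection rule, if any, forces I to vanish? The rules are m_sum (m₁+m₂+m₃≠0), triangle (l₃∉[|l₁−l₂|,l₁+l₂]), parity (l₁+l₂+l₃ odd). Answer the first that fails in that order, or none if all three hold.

m₁+m₂+m₃ = 0 + 1 + 3 = 4  ✗
triangle: |2−1|=1 ≤ l₃=3 ≤ 2+1=3
parity: l₁+l₂+l₃ = 6 is even

m_sum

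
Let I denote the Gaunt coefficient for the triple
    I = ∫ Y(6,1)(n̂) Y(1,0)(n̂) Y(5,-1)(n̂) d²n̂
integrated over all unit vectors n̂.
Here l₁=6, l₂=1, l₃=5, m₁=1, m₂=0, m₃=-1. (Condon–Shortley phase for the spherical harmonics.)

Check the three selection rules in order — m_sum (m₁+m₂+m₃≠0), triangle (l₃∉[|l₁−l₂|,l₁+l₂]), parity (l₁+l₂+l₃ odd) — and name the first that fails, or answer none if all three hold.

Σmᵢ = 0  ✓
l₃∈[|l₁−l₂|,l₁+l₂]=[5,7], have l₃=5  ✓
Σlᵢ = 12 ⇒ even  ✓

none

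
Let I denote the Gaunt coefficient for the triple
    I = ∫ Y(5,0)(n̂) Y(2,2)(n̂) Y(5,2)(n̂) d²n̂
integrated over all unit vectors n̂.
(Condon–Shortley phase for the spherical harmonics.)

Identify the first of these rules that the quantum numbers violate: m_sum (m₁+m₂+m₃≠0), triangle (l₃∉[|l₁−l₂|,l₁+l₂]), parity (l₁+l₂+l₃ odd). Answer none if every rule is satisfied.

m_sum

azimuthal sum: 0 + 2 + 2 = 4  ✗
3 ≤ 5 ≤ 7 (triangle on l)
L = 5 + 2 + 5 = 12 (even)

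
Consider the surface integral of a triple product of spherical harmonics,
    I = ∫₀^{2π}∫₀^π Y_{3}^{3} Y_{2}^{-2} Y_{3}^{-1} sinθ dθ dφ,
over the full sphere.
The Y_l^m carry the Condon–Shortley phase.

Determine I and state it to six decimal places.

Checks pass: Σm=0; 8 even; l₃=3∈[1,5].
(2·3+1)(2·2+1)(2·3+1) = 245
Δ: 2! 4! 2! / 9! → 1/3780
sum: t=0:+1/24 t=1:−1/4 t=2:+1/24 = -1/6
3j²(3 2 3; 0 0 0) = Δ·Π!·Σ² = 4/105  (sign +1)
sum: t=0:+1/96 = 1/96
3j²(3 2 3; 3 -2 -1) = Δ·Π!·Σ² = 1/42  (sign +1)
combine: 4πI² = 245·4/105·1/42 = 2/9
take √, sign +1: I = 0.13298076

0.132981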